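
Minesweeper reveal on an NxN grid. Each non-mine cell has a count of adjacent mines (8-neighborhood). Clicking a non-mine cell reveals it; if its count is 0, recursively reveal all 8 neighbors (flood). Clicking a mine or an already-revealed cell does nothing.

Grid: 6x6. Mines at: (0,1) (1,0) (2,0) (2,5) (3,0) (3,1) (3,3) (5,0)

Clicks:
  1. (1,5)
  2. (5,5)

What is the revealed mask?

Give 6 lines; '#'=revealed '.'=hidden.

Answer: ......
.....#
......
....##
.#####
.#####

Derivation:
Click 1 (1,5) count=1: revealed 1 new [(1,5)] -> total=1
Click 2 (5,5) count=0: revealed 12 new [(3,4) (3,5) (4,1) (4,2) (4,3) (4,4) (4,5) (5,1) (5,2) (5,3) (5,4) (5,5)] -> total=13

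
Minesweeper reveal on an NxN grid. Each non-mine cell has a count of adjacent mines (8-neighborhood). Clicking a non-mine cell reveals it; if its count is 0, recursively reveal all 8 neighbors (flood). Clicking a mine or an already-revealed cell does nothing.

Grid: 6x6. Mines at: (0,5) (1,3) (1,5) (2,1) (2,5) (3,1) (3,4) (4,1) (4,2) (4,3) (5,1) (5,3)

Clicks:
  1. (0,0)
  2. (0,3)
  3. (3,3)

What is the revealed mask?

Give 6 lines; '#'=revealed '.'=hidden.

Click 1 (0,0) count=0: revealed 6 new [(0,0) (0,1) (0,2) (1,0) (1,1) (1,2)] -> total=6
Click 2 (0,3) count=1: revealed 1 new [(0,3)] -> total=7
Click 3 (3,3) count=3: revealed 1 new [(3,3)] -> total=8

Answer: ####..
###...
......
...#..
......
......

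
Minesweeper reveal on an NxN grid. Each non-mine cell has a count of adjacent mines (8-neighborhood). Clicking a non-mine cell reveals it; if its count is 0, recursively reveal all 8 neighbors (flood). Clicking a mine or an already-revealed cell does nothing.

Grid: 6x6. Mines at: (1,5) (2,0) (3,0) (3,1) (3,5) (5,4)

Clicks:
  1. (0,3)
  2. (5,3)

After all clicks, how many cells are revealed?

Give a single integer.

Click 1 (0,3) count=0: revealed 20 new [(0,0) (0,1) (0,2) (0,3) (0,4) (1,0) (1,1) (1,2) (1,3) (1,4) (2,1) (2,2) (2,3) (2,4) (3,2) (3,3) (3,4) (4,2) (4,3) (4,4)] -> total=20
Click 2 (5,3) count=1: revealed 1 new [(5,3)] -> total=21

Answer: 21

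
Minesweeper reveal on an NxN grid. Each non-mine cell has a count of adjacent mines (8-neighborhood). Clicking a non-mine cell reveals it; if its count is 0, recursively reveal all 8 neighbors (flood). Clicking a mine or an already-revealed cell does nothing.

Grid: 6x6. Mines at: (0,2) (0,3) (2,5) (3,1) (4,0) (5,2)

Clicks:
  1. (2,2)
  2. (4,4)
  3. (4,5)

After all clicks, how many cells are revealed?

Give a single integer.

Answer: 17

Derivation:
Click 1 (2,2) count=1: revealed 1 new [(2,2)] -> total=1
Click 2 (4,4) count=0: revealed 16 new [(1,2) (1,3) (1,4) (2,3) (2,4) (3,2) (3,3) (3,4) (3,5) (4,2) (4,3) (4,4) (4,5) (5,3) (5,4) (5,5)] -> total=17
Click 3 (4,5) count=0: revealed 0 new [(none)] -> total=17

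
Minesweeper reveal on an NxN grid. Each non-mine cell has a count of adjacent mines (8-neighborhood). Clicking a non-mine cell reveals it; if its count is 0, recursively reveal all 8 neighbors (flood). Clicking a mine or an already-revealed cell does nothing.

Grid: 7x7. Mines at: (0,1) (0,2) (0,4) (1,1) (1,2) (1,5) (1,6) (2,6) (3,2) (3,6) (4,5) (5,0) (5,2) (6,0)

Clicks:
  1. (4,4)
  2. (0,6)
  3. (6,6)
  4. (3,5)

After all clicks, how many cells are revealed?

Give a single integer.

Answer: 11

Derivation:
Click 1 (4,4) count=1: revealed 1 new [(4,4)] -> total=1
Click 2 (0,6) count=2: revealed 1 new [(0,6)] -> total=2
Click 3 (6,6) count=0: revealed 8 new [(5,3) (5,4) (5,5) (5,6) (6,3) (6,4) (6,5) (6,6)] -> total=10
Click 4 (3,5) count=3: revealed 1 new [(3,5)] -> total=11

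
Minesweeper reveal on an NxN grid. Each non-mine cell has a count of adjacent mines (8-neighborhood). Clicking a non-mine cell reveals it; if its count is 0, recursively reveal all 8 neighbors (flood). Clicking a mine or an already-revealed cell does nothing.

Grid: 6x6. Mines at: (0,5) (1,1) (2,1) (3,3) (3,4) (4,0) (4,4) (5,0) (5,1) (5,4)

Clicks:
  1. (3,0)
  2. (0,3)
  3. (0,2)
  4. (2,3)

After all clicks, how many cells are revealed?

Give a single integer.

Click 1 (3,0) count=2: revealed 1 new [(3,0)] -> total=1
Click 2 (0,3) count=0: revealed 9 new [(0,2) (0,3) (0,4) (1,2) (1,3) (1,4) (2,2) (2,3) (2,4)] -> total=10
Click 3 (0,2) count=1: revealed 0 new [(none)] -> total=10
Click 4 (2,3) count=2: revealed 0 new [(none)] -> total=10

Answer: 10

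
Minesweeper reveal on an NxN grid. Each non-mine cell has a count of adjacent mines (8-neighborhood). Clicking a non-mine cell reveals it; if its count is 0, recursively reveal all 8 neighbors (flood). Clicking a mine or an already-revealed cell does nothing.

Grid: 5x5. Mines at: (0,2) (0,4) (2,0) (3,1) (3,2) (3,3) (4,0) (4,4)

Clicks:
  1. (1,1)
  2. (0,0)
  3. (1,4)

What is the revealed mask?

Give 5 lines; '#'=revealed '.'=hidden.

Answer: ##...
##..#
.....
.....
.....

Derivation:
Click 1 (1,1) count=2: revealed 1 new [(1,1)] -> total=1
Click 2 (0,0) count=0: revealed 3 new [(0,0) (0,1) (1,0)] -> total=4
Click 3 (1,4) count=1: revealed 1 new [(1,4)] -> total=5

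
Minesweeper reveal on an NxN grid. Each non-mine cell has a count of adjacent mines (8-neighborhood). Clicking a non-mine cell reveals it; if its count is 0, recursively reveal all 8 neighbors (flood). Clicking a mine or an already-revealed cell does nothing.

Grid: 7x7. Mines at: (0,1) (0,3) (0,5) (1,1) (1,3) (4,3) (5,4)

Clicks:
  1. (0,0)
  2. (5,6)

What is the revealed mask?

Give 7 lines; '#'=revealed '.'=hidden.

Answer: #......
....###
....###
....###
....###
.....##
.....##

Derivation:
Click 1 (0,0) count=2: revealed 1 new [(0,0)] -> total=1
Click 2 (5,6) count=0: revealed 16 new [(1,4) (1,5) (1,6) (2,4) (2,5) (2,6) (3,4) (3,5) (3,6) (4,4) (4,5) (4,6) (5,5) (5,6) (6,5) (6,6)] -> total=17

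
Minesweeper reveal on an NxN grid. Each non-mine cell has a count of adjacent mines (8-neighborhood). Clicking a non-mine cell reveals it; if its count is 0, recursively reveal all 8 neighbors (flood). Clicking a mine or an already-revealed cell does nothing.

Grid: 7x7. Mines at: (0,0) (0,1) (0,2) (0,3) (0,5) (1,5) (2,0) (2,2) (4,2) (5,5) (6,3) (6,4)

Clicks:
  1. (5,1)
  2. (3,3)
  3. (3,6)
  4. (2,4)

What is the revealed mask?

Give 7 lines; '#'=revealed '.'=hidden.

Click 1 (5,1) count=1: revealed 1 new [(5,1)] -> total=1
Click 2 (3,3) count=2: revealed 1 new [(3,3)] -> total=2
Click 3 (3,6) count=0: revealed 11 new [(2,3) (2,4) (2,5) (2,6) (3,4) (3,5) (3,6) (4,3) (4,4) (4,5) (4,6)] -> total=13
Click 4 (2,4) count=1: revealed 0 new [(none)] -> total=13

Answer: .......
.......
...####
...####
...####
.#.....
.......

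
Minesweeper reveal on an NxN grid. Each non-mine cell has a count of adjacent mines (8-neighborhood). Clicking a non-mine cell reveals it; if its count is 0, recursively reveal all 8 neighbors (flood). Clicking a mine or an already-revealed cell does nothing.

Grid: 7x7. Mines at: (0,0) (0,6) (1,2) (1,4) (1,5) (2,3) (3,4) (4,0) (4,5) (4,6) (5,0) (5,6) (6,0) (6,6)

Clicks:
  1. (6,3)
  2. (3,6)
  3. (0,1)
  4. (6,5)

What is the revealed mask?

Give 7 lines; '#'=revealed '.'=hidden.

Click 1 (6,3) count=0: revealed 17 new [(3,1) (3,2) (3,3) (4,1) (4,2) (4,3) (4,4) (5,1) (5,2) (5,3) (5,4) (5,5) (6,1) (6,2) (6,3) (6,4) (6,5)] -> total=17
Click 2 (3,6) count=2: revealed 1 new [(3,6)] -> total=18
Click 3 (0,1) count=2: revealed 1 new [(0,1)] -> total=19
Click 4 (6,5) count=2: revealed 0 new [(none)] -> total=19

Answer: .#.....
.......
.......
.###..#
.####..
.#####.
.#####.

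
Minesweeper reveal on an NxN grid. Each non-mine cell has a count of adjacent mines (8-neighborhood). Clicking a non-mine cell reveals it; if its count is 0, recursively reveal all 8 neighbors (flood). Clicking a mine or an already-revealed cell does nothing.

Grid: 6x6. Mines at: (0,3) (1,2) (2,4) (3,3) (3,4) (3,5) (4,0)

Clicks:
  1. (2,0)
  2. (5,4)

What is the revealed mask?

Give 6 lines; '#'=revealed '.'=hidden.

Answer: ##....
##....
##....
##....
.#####
.#####

Derivation:
Click 1 (2,0) count=0: revealed 8 new [(0,0) (0,1) (1,0) (1,1) (2,0) (2,1) (3,0) (3,1)] -> total=8
Click 2 (5,4) count=0: revealed 10 new [(4,1) (4,2) (4,3) (4,4) (4,5) (5,1) (5,2) (5,3) (5,4) (5,5)] -> total=18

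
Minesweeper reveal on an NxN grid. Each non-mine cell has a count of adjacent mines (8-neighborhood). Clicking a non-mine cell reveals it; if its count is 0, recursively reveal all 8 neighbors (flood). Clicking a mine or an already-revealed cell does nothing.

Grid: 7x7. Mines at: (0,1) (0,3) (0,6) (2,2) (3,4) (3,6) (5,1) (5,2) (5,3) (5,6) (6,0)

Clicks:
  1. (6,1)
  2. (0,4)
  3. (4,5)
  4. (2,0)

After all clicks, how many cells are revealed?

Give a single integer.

Answer: 11

Derivation:
Click 1 (6,1) count=3: revealed 1 new [(6,1)] -> total=1
Click 2 (0,4) count=1: revealed 1 new [(0,4)] -> total=2
Click 3 (4,5) count=3: revealed 1 new [(4,5)] -> total=3
Click 4 (2,0) count=0: revealed 8 new [(1,0) (1,1) (2,0) (2,1) (3,0) (3,1) (4,0) (4,1)] -> total=11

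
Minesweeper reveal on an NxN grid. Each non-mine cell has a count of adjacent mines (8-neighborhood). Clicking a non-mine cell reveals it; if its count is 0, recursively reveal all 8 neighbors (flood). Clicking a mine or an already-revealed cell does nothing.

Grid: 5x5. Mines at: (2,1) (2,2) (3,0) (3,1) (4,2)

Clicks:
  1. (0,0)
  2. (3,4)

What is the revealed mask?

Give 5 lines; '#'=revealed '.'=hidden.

Answer: #####
#####
...##
...##
...##

Derivation:
Click 1 (0,0) count=0: revealed 16 new [(0,0) (0,1) (0,2) (0,3) (0,4) (1,0) (1,1) (1,2) (1,3) (1,4) (2,3) (2,4) (3,3) (3,4) (4,3) (4,4)] -> total=16
Click 2 (3,4) count=0: revealed 0 new [(none)] -> total=16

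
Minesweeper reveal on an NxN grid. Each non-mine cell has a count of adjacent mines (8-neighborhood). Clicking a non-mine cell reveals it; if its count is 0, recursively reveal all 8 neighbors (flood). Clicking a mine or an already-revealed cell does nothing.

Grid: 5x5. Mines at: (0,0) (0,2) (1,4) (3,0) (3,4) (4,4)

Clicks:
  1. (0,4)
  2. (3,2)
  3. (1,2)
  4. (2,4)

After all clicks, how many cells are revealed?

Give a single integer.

Answer: 14

Derivation:
Click 1 (0,4) count=1: revealed 1 new [(0,4)] -> total=1
Click 2 (3,2) count=0: revealed 12 new [(1,1) (1,2) (1,3) (2,1) (2,2) (2,3) (3,1) (3,2) (3,3) (4,1) (4,2) (4,3)] -> total=13
Click 3 (1,2) count=1: revealed 0 new [(none)] -> total=13
Click 4 (2,4) count=2: revealed 1 new [(2,4)] -> total=14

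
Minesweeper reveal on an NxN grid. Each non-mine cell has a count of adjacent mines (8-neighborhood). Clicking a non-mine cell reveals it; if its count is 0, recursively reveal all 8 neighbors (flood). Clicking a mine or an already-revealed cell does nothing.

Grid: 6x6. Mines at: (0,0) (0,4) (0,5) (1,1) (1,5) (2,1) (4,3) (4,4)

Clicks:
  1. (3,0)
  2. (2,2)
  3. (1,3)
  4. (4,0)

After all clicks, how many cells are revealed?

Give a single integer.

Answer: 11

Derivation:
Click 1 (3,0) count=1: revealed 1 new [(3,0)] -> total=1
Click 2 (2,2) count=2: revealed 1 new [(2,2)] -> total=2
Click 3 (1,3) count=1: revealed 1 new [(1,3)] -> total=3
Click 4 (4,0) count=0: revealed 8 new [(3,1) (3,2) (4,0) (4,1) (4,2) (5,0) (5,1) (5,2)] -> total=11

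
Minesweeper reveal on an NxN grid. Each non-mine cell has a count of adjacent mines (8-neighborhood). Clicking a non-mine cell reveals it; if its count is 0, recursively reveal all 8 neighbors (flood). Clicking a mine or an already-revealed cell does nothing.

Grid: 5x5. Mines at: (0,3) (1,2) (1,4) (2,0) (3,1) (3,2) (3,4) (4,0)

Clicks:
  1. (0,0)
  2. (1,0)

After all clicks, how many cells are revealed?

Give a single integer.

Answer: 4

Derivation:
Click 1 (0,0) count=0: revealed 4 new [(0,0) (0,1) (1,0) (1,1)] -> total=4
Click 2 (1,0) count=1: revealed 0 new [(none)] -> total=4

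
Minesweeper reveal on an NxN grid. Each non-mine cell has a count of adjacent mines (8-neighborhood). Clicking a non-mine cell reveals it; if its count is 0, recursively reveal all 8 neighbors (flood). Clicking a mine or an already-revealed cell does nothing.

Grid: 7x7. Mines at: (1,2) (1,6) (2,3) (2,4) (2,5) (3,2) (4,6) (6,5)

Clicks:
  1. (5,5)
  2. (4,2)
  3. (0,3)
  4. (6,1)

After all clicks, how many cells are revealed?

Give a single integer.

Answer: 29

Derivation:
Click 1 (5,5) count=2: revealed 1 new [(5,5)] -> total=1
Click 2 (4,2) count=1: revealed 1 new [(4,2)] -> total=2
Click 3 (0,3) count=1: revealed 1 new [(0,3)] -> total=3
Click 4 (6,1) count=0: revealed 26 new [(0,0) (0,1) (1,0) (1,1) (2,0) (2,1) (3,0) (3,1) (3,3) (3,4) (3,5) (4,0) (4,1) (4,3) (4,4) (4,5) (5,0) (5,1) (5,2) (5,3) (5,4) (6,0) (6,1) (6,2) (6,3) (6,4)] -> total=29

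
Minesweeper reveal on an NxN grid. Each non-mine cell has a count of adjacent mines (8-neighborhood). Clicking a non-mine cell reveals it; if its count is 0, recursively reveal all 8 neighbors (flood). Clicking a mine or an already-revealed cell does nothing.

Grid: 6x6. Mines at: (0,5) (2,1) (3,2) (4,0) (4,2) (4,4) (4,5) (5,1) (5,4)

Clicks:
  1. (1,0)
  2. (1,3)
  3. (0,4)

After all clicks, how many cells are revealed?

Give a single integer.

Click 1 (1,0) count=1: revealed 1 new [(1,0)] -> total=1
Click 2 (1,3) count=0: revealed 17 new [(0,0) (0,1) (0,2) (0,3) (0,4) (1,1) (1,2) (1,3) (1,4) (1,5) (2,2) (2,3) (2,4) (2,5) (3,3) (3,4) (3,5)] -> total=18
Click 3 (0,4) count=1: revealed 0 new [(none)] -> total=18

Answer: 18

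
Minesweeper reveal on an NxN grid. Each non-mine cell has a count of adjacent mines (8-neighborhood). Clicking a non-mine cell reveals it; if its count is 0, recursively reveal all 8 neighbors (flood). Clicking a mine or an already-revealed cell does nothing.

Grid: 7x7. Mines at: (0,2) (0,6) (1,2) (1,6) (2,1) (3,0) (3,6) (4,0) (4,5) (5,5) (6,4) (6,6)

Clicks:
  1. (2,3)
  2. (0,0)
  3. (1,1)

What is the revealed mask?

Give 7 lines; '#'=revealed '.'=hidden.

Click 1 (2,3) count=1: revealed 1 new [(2,3)] -> total=1
Click 2 (0,0) count=0: revealed 4 new [(0,0) (0,1) (1,0) (1,1)] -> total=5
Click 3 (1,1) count=3: revealed 0 new [(none)] -> total=5

Answer: ##.....
##.....
...#...
.......
.......
.......
.......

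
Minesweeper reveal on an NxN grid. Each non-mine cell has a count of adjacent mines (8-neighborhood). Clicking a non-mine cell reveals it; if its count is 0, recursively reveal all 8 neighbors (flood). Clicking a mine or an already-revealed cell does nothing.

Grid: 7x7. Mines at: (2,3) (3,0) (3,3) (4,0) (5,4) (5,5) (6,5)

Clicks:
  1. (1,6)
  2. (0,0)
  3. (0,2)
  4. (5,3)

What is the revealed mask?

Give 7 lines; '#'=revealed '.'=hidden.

Click 1 (1,6) count=0: revealed 26 new [(0,0) (0,1) (0,2) (0,3) (0,4) (0,5) (0,6) (1,0) (1,1) (1,2) (1,3) (1,4) (1,5) (1,6) (2,0) (2,1) (2,2) (2,4) (2,5) (2,6) (3,4) (3,5) (3,6) (4,4) (4,5) (4,6)] -> total=26
Click 2 (0,0) count=0: revealed 0 new [(none)] -> total=26
Click 3 (0,2) count=0: revealed 0 new [(none)] -> total=26
Click 4 (5,3) count=1: revealed 1 new [(5,3)] -> total=27

Answer: #######
#######
###.###
....###
....###
...#...
.......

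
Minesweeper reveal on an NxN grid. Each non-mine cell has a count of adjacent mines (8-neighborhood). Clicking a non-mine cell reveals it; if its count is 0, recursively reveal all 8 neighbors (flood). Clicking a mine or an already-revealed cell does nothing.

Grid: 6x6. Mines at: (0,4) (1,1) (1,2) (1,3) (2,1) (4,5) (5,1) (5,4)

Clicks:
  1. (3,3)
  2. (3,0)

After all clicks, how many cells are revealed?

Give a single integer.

Click 1 (3,3) count=0: revealed 9 new [(2,2) (2,3) (2,4) (3,2) (3,3) (3,4) (4,2) (4,3) (4,4)] -> total=9
Click 2 (3,0) count=1: revealed 1 new [(3,0)] -> total=10

Answer: 10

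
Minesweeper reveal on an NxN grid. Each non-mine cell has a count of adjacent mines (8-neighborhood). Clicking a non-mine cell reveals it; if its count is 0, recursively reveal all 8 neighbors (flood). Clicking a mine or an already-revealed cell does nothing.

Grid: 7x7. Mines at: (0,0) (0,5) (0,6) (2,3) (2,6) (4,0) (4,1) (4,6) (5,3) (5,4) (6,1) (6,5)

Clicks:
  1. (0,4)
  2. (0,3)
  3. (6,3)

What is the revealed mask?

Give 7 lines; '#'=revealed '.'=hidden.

Answer: .####..
.####..
.......
.......
.......
.......
...#...

Derivation:
Click 1 (0,4) count=1: revealed 1 new [(0,4)] -> total=1
Click 2 (0,3) count=0: revealed 7 new [(0,1) (0,2) (0,3) (1,1) (1,2) (1,3) (1,4)] -> total=8
Click 3 (6,3) count=2: revealed 1 new [(6,3)] -> total=9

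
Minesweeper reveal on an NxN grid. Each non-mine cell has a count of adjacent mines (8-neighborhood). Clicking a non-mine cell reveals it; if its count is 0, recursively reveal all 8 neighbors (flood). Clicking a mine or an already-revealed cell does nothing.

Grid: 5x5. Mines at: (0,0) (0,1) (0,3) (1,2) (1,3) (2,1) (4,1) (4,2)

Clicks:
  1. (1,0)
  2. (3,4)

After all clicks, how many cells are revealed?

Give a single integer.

Answer: 7

Derivation:
Click 1 (1,0) count=3: revealed 1 new [(1,0)] -> total=1
Click 2 (3,4) count=0: revealed 6 new [(2,3) (2,4) (3,3) (3,4) (4,3) (4,4)] -> total=7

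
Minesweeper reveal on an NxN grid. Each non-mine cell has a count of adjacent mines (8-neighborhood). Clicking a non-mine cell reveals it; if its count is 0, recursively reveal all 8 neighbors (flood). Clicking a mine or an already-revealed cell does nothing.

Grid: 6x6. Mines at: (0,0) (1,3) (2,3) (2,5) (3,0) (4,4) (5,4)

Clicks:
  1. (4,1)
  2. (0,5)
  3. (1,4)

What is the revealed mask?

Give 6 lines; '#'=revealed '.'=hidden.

Click 1 (4,1) count=1: revealed 1 new [(4,1)] -> total=1
Click 2 (0,5) count=0: revealed 4 new [(0,4) (0,5) (1,4) (1,5)] -> total=5
Click 3 (1,4) count=3: revealed 0 new [(none)] -> total=5

Answer: ....##
....##
......
......
.#....
......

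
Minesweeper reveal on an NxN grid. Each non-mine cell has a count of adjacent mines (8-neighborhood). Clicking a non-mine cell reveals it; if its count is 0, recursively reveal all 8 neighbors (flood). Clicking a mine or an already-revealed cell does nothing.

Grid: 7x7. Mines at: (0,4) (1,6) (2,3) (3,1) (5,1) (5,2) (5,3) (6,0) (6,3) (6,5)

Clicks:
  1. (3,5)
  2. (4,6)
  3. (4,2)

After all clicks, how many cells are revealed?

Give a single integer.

Click 1 (3,5) count=0: revealed 12 new [(2,4) (2,5) (2,6) (3,4) (3,5) (3,6) (4,4) (4,5) (4,6) (5,4) (5,5) (5,6)] -> total=12
Click 2 (4,6) count=0: revealed 0 new [(none)] -> total=12
Click 3 (4,2) count=4: revealed 1 new [(4,2)] -> total=13

Answer: 13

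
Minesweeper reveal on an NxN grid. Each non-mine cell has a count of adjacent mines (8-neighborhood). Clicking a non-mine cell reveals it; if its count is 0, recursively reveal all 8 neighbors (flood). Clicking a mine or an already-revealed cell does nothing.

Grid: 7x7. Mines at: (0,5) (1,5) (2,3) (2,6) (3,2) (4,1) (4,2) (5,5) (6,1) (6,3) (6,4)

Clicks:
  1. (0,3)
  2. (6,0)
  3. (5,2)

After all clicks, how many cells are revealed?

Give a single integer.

Answer: 17

Derivation:
Click 1 (0,3) count=0: revealed 15 new [(0,0) (0,1) (0,2) (0,3) (0,4) (1,0) (1,1) (1,2) (1,3) (1,4) (2,0) (2,1) (2,2) (3,0) (3,1)] -> total=15
Click 2 (6,0) count=1: revealed 1 new [(6,0)] -> total=16
Click 3 (5,2) count=4: revealed 1 new [(5,2)] -> total=17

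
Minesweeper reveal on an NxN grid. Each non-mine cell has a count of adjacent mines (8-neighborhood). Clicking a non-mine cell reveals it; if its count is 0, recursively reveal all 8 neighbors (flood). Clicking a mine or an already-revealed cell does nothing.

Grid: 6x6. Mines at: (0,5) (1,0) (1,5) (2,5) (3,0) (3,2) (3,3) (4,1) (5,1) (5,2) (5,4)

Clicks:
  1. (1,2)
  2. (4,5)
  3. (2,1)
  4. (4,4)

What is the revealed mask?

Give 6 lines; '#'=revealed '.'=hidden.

Click 1 (1,2) count=0: revealed 12 new [(0,1) (0,2) (0,3) (0,4) (1,1) (1,2) (1,3) (1,4) (2,1) (2,2) (2,3) (2,4)] -> total=12
Click 2 (4,5) count=1: revealed 1 new [(4,5)] -> total=13
Click 3 (2,1) count=3: revealed 0 new [(none)] -> total=13
Click 4 (4,4) count=2: revealed 1 new [(4,4)] -> total=14

Answer: .####.
.####.
.####.
......
....##
......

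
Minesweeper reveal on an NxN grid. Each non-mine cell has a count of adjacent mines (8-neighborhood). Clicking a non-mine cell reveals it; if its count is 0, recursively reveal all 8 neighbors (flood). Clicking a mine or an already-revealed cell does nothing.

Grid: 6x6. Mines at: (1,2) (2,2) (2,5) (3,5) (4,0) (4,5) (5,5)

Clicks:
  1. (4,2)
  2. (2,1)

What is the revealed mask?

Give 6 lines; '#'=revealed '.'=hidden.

Answer: ......
......
.#....
.####.
.####.
.####.

Derivation:
Click 1 (4,2) count=0: revealed 12 new [(3,1) (3,2) (3,3) (3,4) (4,1) (4,2) (4,3) (4,4) (5,1) (5,2) (5,3) (5,4)] -> total=12
Click 2 (2,1) count=2: revealed 1 new [(2,1)] -> total=13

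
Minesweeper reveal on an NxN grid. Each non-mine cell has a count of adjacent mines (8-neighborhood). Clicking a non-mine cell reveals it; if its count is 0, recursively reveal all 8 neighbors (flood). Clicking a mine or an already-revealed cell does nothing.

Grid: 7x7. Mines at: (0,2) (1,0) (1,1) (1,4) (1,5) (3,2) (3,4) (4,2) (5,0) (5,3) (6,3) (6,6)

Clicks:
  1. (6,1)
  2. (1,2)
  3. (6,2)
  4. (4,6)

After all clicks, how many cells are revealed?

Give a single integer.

Answer: 11

Derivation:
Click 1 (6,1) count=1: revealed 1 new [(6,1)] -> total=1
Click 2 (1,2) count=2: revealed 1 new [(1,2)] -> total=2
Click 3 (6,2) count=2: revealed 1 new [(6,2)] -> total=3
Click 4 (4,6) count=0: revealed 8 new [(2,5) (2,6) (3,5) (3,6) (4,5) (4,6) (5,5) (5,6)] -> total=11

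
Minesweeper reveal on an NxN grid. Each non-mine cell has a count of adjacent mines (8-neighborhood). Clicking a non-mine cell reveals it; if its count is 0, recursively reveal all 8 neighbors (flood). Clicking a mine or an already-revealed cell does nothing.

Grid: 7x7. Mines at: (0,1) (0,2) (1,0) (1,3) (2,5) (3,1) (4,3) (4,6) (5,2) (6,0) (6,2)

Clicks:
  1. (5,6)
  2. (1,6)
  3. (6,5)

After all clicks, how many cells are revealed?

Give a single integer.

Click 1 (5,6) count=1: revealed 1 new [(5,6)] -> total=1
Click 2 (1,6) count=1: revealed 1 new [(1,6)] -> total=2
Click 3 (6,5) count=0: revealed 7 new [(5,3) (5,4) (5,5) (6,3) (6,4) (6,5) (6,6)] -> total=9

Answer: 9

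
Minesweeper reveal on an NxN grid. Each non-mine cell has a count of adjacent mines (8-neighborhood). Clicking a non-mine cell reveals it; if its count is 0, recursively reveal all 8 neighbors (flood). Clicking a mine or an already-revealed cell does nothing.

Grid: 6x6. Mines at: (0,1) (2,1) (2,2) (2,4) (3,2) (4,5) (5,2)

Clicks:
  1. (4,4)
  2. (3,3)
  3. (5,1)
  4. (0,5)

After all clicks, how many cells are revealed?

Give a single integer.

Answer: 11

Derivation:
Click 1 (4,4) count=1: revealed 1 new [(4,4)] -> total=1
Click 2 (3,3) count=3: revealed 1 new [(3,3)] -> total=2
Click 3 (5,1) count=1: revealed 1 new [(5,1)] -> total=3
Click 4 (0,5) count=0: revealed 8 new [(0,2) (0,3) (0,4) (0,5) (1,2) (1,3) (1,4) (1,5)] -> total=11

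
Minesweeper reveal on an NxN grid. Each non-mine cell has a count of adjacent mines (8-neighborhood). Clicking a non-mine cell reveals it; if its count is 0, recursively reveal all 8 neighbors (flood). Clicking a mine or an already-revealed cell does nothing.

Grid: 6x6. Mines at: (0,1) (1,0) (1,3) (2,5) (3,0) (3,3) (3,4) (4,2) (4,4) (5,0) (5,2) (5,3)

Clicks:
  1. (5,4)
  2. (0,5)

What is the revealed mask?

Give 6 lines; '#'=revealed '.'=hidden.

Click 1 (5,4) count=2: revealed 1 new [(5,4)] -> total=1
Click 2 (0,5) count=0: revealed 4 new [(0,4) (0,5) (1,4) (1,5)] -> total=5

Answer: ....##
....##
......
......
......
....#.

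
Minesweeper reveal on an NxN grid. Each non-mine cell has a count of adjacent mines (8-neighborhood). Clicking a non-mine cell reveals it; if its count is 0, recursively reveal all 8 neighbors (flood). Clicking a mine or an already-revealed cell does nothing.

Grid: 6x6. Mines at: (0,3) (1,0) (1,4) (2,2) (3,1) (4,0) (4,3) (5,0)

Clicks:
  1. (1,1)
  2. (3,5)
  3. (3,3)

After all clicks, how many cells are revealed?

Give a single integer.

Answer: 10

Derivation:
Click 1 (1,1) count=2: revealed 1 new [(1,1)] -> total=1
Click 2 (3,5) count=0: revealed 8 new [(2,4) (2,5) (3,4) (3,5) (4,4) (4,5) (5,4) (5,5)] -> total=9
Click 3 (3,3) count=2: revealed 1 new [(3,3)] -> total=10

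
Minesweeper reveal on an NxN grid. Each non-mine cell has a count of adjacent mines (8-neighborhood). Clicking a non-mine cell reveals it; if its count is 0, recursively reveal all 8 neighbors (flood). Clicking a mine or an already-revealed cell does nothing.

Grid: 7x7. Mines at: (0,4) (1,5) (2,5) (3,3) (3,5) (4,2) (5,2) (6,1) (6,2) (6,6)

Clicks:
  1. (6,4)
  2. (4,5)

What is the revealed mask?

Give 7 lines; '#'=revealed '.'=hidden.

Click 1 (6,4) count=0: revealed 9 new [(4,3) (4,4) (4,5) (5,3) (5,4) (5,5) (6,3) (6,4) (6,5)] -> total=9
Click 2 (4,5) count=1: revealed 0 new [(none)] -> total=9

Answer: .......
.......
.......
.......
...###.
...###.
...###.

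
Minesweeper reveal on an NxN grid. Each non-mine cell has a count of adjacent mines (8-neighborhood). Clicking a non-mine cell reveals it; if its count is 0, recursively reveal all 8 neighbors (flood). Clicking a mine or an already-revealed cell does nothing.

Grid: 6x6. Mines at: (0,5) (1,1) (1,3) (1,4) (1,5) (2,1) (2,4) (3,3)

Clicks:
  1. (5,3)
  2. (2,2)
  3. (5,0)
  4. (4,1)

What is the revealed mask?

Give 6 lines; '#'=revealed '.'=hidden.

Click 1 (5,3) count=0: revealed 17 new [(3,0) (3,1) (3,2) (3,4) (3,5) (4,0) (4,1) (4,2) (4,3) (4,4) (4,5) (5,0) (5,1) (5,2) (5,3) (5,4) (5,5)] -> total=17
Click 2 (2,2) count=4: revealed 1 new [(2,2)] -> total=18
Click 3 (5,0) count=0: revealed 0 new [(none)] -> total=18
Click 4 (4,1) count=0: revealed 0 new [(none)] -> total=18

Answer: ......
......
..#...
###.##
######
######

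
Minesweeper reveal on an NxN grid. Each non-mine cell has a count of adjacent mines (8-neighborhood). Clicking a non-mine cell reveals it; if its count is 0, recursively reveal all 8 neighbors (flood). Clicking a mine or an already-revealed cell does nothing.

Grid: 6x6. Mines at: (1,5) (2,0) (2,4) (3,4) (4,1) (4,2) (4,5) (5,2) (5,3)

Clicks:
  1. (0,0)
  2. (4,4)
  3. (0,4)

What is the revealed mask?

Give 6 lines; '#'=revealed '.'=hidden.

Click 1 (0,0) count=0: revealed 16 new [(0,0) (0,1) (0,2) (0,3) (0,4) (1,0) (1,1) (1,2) (1,3) (1,4) (2,1) (2,2) (2,3) (3,1) (3,2) (3,3)] -> total=16
Click 2 (4,4) count=3: revealed 1 new [(4,4)] -> total=17
Click 3 (0,4) count=1: revealed 0 new [(none)] -> total=17

Answer: #####.
#####.
.###..
.###..
....#.
......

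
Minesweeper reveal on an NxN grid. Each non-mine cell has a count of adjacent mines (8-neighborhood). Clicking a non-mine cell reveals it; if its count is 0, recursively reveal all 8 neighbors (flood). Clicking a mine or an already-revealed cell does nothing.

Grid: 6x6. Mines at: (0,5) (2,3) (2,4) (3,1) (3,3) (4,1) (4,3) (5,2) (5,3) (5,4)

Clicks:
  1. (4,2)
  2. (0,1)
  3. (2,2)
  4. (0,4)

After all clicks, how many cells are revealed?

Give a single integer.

Answer: 14

Derivation:
Click 1 (4,2) count=6: revealed 1 new [(4,2)] -> total=1
Click 2 (0,1) count=0: revealed 13 new [(0,0) (0,1) (0,2) (0,3) (0,4) (1,0) (1,1) (1,2) (1,3) (1,4) (2,0) (2,1) (2,2)] -> total=14
Click 3 (2,2) count=3: revealed 0 new [(none)] -> total=14
Click 4 (0,4) count=1: revealed 0 new [(none)] -> total=14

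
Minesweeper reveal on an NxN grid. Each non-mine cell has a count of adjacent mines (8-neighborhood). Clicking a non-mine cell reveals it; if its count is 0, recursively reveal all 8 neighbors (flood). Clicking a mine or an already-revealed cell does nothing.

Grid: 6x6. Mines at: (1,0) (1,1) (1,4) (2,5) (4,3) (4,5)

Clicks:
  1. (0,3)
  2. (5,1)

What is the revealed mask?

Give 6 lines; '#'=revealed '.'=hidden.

Click 1 (0,3) count=1: revealed 1 new [(0,3)] -> total=1
Click 2 (5,1) count=0: revealed 12 new [(2,0) (2,1) (2,2) (3,0) (3,1) (3,2) (4,0) (4,1) (4,2) (5,0) (5,1) (5,2)] -> total=13

Answer: ...#..
......
###...
###...
###...
###...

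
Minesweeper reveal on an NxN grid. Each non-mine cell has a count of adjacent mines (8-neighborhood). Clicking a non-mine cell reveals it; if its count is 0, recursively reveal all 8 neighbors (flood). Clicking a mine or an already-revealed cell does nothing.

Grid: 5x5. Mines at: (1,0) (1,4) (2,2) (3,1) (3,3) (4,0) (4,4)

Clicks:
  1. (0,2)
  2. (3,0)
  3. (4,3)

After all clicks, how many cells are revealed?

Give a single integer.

Answer: 8

Derivation:
Click 1 (0,2) count=0: revealed 6 new [(0,1) (0,2) (0,3) (1,1) (1,2) (1,3)] -> total=6
Click 2 (3,0) count=2: revealed 1 new [(3,0)] -> total=7
Click 3 (4,3) count=2: revealed 1 new [(4,3)] -> total=8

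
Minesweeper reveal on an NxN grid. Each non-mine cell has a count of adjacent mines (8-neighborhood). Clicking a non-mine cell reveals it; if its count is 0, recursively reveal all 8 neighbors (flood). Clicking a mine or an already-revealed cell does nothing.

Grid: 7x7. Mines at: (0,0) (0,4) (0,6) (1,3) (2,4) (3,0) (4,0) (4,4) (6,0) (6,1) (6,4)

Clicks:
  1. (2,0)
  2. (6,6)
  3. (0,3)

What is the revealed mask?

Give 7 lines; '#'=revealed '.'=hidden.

Click 1 (2,0) count=1: revealed 1 new [(2,0)] -> total=1
Click 2 (6,6) count=0: revealed 12 new [(1,5) (1,6) (2,5) (2,6) (3,5) (3,6) (4,5) (4,6) (5,5) (5,6) (6,5) (6,6)] -> total=13
Click 3 (0,3) count=2: revealed 1 new [(0,3)] -> total=14

Answer: ...#...
.....##
#....##
.....##
.....##
.....##
.....##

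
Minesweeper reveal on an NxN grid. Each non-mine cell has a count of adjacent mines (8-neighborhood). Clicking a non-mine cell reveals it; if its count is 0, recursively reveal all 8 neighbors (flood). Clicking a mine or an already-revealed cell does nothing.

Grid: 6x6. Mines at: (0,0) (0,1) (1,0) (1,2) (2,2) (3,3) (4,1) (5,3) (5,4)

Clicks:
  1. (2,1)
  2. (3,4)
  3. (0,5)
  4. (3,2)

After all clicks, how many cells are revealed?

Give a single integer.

Answer: 15

Derivation:
Click 1 (2,1) count=3: revealed 1 new [(2,1)] -> total=1
Click 2 (3,4) count=1: revealed 1 new [(3,4)] -> total=2
Click 3 (0,5) count=0: revealed 12 new [(0,3) (0,4) (0,5) (1,3) (1,4) (1,5) (2,3) (2,4) (2,5) (3,5) (4,4) (4,5)] -> total=14
Click 4 (3,2) count=3: revealed 1 new [(3,2)] -> total=15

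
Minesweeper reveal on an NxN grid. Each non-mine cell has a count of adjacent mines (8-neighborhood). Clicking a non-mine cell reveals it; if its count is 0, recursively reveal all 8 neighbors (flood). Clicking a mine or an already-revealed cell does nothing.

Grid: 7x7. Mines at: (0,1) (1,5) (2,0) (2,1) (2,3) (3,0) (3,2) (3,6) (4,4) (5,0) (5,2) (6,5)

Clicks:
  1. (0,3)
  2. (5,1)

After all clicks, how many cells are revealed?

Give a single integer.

Click 1 (0,3) count=0: revealed 6 new [(0,2) (0,3) (0,4) (1,2) (1,3) (1,4)] -> total=6
Click 2 (5,1) count=2: revealed 1 new [(5,1)] -> total=7

Answer: 7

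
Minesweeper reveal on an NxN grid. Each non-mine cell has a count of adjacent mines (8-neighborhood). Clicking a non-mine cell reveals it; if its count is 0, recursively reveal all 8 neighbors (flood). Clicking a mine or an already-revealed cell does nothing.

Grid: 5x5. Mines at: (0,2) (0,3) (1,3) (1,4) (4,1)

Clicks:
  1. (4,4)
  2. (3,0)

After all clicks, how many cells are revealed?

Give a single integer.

Click 1 (4,4) count=0: revealed 9 new [(2,2) (2,3) (2,4) (3,2) (3,3) (3,4) (4,2) (4,3) (4,4)] -> total=9
Click 2 (3,0) count=1: revealed 1 new [(3,0)] -> total=10

Answer: 10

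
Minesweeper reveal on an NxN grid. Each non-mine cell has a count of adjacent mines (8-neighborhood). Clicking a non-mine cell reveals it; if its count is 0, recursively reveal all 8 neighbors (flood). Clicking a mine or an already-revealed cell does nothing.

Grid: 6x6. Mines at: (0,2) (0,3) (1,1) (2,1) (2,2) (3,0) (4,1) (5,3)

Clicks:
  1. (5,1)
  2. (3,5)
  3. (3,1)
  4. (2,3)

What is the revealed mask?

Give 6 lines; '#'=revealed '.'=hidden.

Answer: ....##
...###
...###
.#.###
...###
.#..##

Derivation:
Click 1 (5,1) count=1: revealed 1 new [(5,1)] -> total=1
Click 2 (3,5) count=0: revealed 16 new [(0,4) (0,5) (1,3) (1,4) (1,5) (2,3) (2,4) (2,5) (3,3) (3,4) (3,5) (4,3) (4,4) (4,5) (5,4) (5,5)] -> total=17
Click 3 (3,1) count=4: revealed 1 new [(3,1)] -> total=18
Click 4 (2,3) count=1: revealed 0 new [(none)] -> total=18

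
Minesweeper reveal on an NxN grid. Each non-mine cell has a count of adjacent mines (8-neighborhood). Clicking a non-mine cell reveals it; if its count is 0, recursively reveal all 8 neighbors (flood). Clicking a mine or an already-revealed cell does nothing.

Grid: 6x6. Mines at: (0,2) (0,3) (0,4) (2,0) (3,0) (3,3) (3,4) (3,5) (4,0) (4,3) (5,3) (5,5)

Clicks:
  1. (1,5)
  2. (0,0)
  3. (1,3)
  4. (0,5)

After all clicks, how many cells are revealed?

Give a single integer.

Answer: 7

Derivation:
Click 1 (1,5) count=1: revealed 1 new [(1,5)] -> total=1
Click 2 (0,0) count=0: revealed 4 new [(0,0) (0,1) (1,0) (1,1)] -> total=5
Click 3 (1,3) count=3: revealed 1 new [(1,3)] -> total=6
Click 4 (0,5) count=1: revealed 1 new [(0,5)] -> total=7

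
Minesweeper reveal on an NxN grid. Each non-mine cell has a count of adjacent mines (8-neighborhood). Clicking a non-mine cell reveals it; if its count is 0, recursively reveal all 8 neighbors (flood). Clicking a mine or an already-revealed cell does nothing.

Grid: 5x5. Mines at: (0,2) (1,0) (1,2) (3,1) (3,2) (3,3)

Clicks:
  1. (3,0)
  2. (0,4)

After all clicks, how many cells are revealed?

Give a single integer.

Answer: 7

Derivation:
Click 1 (3,0) count=1: revealed 1 new [(3,0)] -> total=1
Click 2 (0,4) count=0: revealed 6 new [(0,3) (0,4) (1,3) (1,4) (2,3) (2,4)] -> total=7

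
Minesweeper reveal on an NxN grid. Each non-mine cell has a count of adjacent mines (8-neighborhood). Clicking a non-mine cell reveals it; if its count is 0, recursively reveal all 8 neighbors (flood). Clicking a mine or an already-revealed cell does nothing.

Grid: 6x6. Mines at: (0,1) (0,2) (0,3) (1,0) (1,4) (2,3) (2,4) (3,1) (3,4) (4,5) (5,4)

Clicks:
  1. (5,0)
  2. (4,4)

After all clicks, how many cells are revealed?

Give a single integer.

Click 1 (5,0) count=0: revealed 8 new [(4,0) (4,1) (4,2) (4,3) (5,0) (5,1) (5,2) (5,3)] -> total=8
Click 2 (4,4) count=3: revealed 1 new [(4,4)] -> total=9

Answer: 9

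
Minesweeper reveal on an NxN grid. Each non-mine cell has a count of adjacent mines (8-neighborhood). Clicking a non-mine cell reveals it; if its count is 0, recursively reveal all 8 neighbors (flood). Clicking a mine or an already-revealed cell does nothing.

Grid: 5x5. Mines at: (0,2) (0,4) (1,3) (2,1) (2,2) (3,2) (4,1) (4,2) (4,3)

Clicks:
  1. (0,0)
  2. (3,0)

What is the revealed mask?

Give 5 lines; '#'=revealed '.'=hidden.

Click 1 (0,0) count=0: revealed 4 new [(0,0) (0,1) (1,0) (1,1)] -> total=4
Click 2 (3,0) count=2: revealed 1 new [(3,0)] -> total=5

Answer: ##...
##...
.....
#....
.....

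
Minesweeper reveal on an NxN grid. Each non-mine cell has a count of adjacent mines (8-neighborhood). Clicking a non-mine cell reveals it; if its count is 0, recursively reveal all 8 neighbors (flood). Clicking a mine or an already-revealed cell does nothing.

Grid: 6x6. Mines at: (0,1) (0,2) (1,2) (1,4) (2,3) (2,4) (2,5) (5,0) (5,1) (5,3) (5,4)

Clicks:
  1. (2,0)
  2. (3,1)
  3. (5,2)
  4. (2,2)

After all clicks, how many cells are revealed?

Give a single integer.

Click 1 (2,0) count=0: revealed 11 new [(1,0) (1,1) (2,0) (2,1) (2,2) (3,0) (3,1) (3,2) (4,0) (4,1) (4,2)] -> total=11
Click 2 (3,1) count=0: revealed 0 new [(none)] -> total=11
Click 3 (5,2) count=2: revealed 1 new [(5,2)] -> total=12
Click 4 (2,2) count=2: revealed 0 new [(none)] -> total=12

Answer: 12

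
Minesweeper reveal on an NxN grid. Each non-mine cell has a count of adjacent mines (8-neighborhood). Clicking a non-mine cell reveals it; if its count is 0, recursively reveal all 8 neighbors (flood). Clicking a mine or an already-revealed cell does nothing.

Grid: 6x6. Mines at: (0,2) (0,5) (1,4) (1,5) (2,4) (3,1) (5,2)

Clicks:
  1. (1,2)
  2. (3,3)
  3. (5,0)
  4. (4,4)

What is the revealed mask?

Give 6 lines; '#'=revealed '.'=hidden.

Answer: ......
..#...
......
...###
##.###
##.###

Derivation:
Click 1 (1,2) count=1: revealed 1 new [(1,2)] -> total=1
Click 2 (3,3) count=1: revealed 1 new [(3,3)] -> total=2
Click 3 (5,0) count=0: revealed 4 new [(4,0) (4,1) (5,0) (5,1)] -> total=6
Click 4 (4,4) count=0: revealed 8 new [(3,4) (3,5) (4,3) (4,4) (4,5) (5,3) (5,4) (5,5)] -> total=14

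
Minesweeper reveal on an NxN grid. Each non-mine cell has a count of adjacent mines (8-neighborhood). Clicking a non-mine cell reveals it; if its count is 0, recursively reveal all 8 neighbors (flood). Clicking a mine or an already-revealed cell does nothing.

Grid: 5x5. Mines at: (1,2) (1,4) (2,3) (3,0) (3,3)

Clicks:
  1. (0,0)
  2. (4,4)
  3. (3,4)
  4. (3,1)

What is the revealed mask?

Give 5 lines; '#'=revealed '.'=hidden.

Answer: ##...
##...
##...
.#..#
....#

Derivation:
Click 1 (0,0) count=0: revealed 6 new [(0,0) (0,1) (1,0) (1,1) (2,0) (2,1)] -> total=6
Click 2 (4,4) count=1: revealed 1 new [(4,4)] -> total=7
Click 3 (3,4) count=2: revealed 1 new [(3,4)] -> total=8
Click 4 (3,1) count=1: revealed 1 new [(3,1)] -> total=9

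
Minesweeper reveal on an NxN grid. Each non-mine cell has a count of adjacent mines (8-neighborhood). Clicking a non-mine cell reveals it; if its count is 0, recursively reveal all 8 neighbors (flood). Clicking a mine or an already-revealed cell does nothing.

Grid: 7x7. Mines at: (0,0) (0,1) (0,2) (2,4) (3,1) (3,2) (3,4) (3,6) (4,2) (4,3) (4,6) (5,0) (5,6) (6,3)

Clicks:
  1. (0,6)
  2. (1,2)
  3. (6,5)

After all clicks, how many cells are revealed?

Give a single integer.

Answer: 12

Derivation:
Click 1 (0,6) count=0: revealed 10 new [(0,3) (0,4) (0,5) (0,6) (1,3) (1,4) (1,5) (1,6) (2,5) (2,6)] -> total=10
Click 2 (1,2) count=2: revealed 1 new [(1,2)] -> total=11
Click 3 (6,5) count=1: revealed 1 new [(6,5)] -> total=12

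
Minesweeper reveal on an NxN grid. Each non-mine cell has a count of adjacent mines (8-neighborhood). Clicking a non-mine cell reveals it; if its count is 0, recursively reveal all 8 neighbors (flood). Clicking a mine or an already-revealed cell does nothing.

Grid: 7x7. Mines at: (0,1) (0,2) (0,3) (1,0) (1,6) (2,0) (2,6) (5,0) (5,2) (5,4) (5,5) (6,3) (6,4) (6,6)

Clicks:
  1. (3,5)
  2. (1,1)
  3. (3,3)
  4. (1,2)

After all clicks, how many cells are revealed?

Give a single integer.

Click 1 (3,5) count=1: revealed 1 new [(3,5)] -> total=1
Click 2 (1,1) count=4: revealed 1 new [(1,1)] -> total=2
Click 3 (3,3) count=0: revealed 18 new [(1,2) (1,3) (1,4) (1,5) (2,1) (2,2) (2,3) (2,4) (2,5) (3,1) (3,2) (3,3) (3,4) (4,1) (4,2) (4,3) (4,4) (4,5)] -> total=20
Click 4 (1,2) count=3: revealed 0 new [(none)] -> total=20

Answer: 20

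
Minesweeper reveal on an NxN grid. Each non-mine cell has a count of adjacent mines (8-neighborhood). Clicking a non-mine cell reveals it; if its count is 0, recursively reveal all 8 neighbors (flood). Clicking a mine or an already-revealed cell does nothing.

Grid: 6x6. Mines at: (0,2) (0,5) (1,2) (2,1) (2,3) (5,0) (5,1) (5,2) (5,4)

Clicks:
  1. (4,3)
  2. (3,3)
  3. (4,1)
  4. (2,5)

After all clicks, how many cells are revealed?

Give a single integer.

Answer: 11

Derivation:
Click 1 (4,3) count=2: revealed 1 new [(4,3)] -> total=1
Click 2 (3,3) count=1: revealed 1 new [(3,3)] -> total=2
Click 3 (4,1) count=3: revealed 1 new [(4,1)] -> total=3
Click 4 (2,5) count=0: revealed 8 new [(1,4) (1,5) (2,4) (2,5) (3,4) (3,5) (4,4) (4,5)] -> total=11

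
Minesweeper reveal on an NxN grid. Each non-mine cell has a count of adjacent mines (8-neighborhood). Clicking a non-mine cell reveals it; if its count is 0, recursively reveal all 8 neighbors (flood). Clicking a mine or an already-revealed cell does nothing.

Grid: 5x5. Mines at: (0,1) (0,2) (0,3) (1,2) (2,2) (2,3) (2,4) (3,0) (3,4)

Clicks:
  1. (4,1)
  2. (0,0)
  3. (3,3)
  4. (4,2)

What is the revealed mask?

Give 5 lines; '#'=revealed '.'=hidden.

Answer: #....
.....
.....
.###.
.###.

Derivation:
Click 1 (4,1) count=1: revealed 1 new [(4,1)] -> total=1
Click 2 (0,0) count=1: revealed 1 new [(0,0)] -> total=2
Click 3 (3,3) count=4: revealed 1 new [(3,3)] -> total=3
Click 4 (4,2) count=0: revealed 4 new [(3,1) (3,2) (4,2) (4,3)] -> total=7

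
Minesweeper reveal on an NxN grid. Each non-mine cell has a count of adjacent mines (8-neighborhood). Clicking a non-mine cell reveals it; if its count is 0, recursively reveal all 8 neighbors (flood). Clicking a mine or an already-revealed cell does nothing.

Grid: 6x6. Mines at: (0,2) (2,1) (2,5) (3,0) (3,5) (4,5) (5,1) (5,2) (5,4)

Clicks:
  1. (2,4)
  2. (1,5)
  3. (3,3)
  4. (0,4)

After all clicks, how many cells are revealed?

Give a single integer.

Answer: 16

Derivation:
Click 1 (2,4) count=2: revealed 1 new [(2,4)] -> total=1
Click 2 (1,5) count=1: revealed 1 new [(1,5)] -> total=2
Click 3 (3,3) count=0: revealed 11 new [(1,2) (1,3) (1,4) (2,2) (2,3) (3,2) (3,3) (3,4) (4,2) (4,3) (4,4)] -> total=13
Click 4 (0,4) count=0: revealed 3 new [(0,3) (0,4) (0,5)] -> total=16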